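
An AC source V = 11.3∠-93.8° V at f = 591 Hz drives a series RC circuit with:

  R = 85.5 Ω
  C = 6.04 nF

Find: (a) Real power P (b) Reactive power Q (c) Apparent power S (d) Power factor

Step 1 — Angular frequency: ω = 2π·f = 2π·591 = 3713 rad/s.
Step 2 — Component impedances:
  R: Z = R = 85.5 Ω
  C: Z = 1/(jωC) = -j/(ω·C) = 0 - j4.459e+04 Ω
Step 3 — Series combination: Z_total = R + C = 85.5 - j4.459e+04 Ω = 4.459e+04∠-89.9° Ω.
Step 4 — Source phasor: V = 11.3∠-93.8° V = -0.7489 - j11.28 V.
Step 5 — Current: I = V / Z = 0.0002529 - j1.728e-05 A = 0.0002534∠-3.9° A.
Step 6 — Complex power: S = V·I* = 5.492e-06 - j0.002864 VA.
Step 7 — Real power: P = Re(S) = 5.492e-06 W.
Step 8 — Reactive power: Q = Im(S) = -0.002864 VAR.
Step 9 — Apparent power: |S| = 0.002864 VA.
Step 10 — Power factor: PF = P/|S| = 0.001918 (leading).

(a) P = 5.492e-06 W  (b) Q = -0.002864 VAR  (c) S = 0.002864 VA  (d) PF = 0.001918 (leading)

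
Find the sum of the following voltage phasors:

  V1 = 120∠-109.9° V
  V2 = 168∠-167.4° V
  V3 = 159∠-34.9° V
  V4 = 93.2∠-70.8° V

Step 1 — Convert each phasor to rectangular form:
  V1 = 120·(cos(-109.9°) + j·sin(-109.9°)) = -40.85 - j112.8 V
  V2 = 168·(cos(-167.4°) + j·sin(-167.4°)) = -164 - j36.65 V
  V3 = 159·(cos(-34.9°) + j·sin(-34.9°)) = 130.4 - j90.97 V
  V4 = 93.2·(cos(-70.8°) + j·sin(-70.8°)) = 30.65 - j88.02 V
Step 2 — Sum components: V_total = -43.75 - j328.5 V.
Step 3 — Convert to polar: |V_total| = 331.4 V, ∠V_total = -97.6°.

V_total = 331.4∠-97.6° V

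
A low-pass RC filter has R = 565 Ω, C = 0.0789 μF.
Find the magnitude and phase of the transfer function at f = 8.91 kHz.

Step 1 — Angular frequency: ω = 2π·8910 = 5.598e+04 rad/s.
Step 2 — Transfer function: H(jω) = 1/(1 + jωRC).
Step 3 — Denominator: 1 + jωRC = 1 + j·5.598e+04·565·7.89e-08 = 1 + j2.496.
Step 4 — H = 0.1383 - j0.3453.
Step 5 — Magnitude: |H| = 0.3719 (-8.6 dB); phase: φ = -68.2°.

|H| = 0.3719 (-8.6 dB), φ = -68.2°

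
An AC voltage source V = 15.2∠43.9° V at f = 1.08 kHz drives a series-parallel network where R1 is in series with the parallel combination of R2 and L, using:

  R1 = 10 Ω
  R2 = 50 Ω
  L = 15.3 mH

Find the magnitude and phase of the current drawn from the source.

Step 1 — Angular frequency: ω = 2π·f = 2π·1080 = 6786 rad/s.
Step 2 — Component impedances:
  R1: Z = R = 10 Ω
  R2: Z = R = 50 Ω
  L: Z = jωL = j·6786·0.0153 = 0 + j103.8 Ω
Step 3 — Parallel branch: R2 || L = 1/(1/R2 + 1/L) = 40.59 + j19.55 Ω.
Step 4 — Series with R1: Z_total = R1 + (R2 || L) = 50.59 + j19.55 Ω = 54.23∠21.1° Ω.
Step 5 — Source phasor: V = 15.2∠43.9° V = 10.95 + j10.54 V.
Step 6 — Ohm's law: I = V / Z_total = (10.95 + j10.54) / (50.59 + j19.55) = 0.2584 + j0.1085 A.
Step 7 — Convert to polar: |I| = 0.2803 A, ∠I = 22.8°.

I = 0.2803∠22.8° A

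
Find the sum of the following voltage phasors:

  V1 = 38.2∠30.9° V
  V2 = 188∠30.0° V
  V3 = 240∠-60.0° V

Step 1 — Convert each phasor to rectangular form:
  V1 = 38.2·(cos(30.9°) + j·sin(30.9°)) = 32.78 + j19.62 V
  V2 = 188·(cos(30.0°) + j·sin(30.0°)) = 162.8 + j94 V
  V3 = 240·(cos(-60.0°) + j·sin(-60.0°)) = 120 - j207.8 V
Step 2 — Sum components: V_total = 315.6 - j94.23 V.
Step 3 — Convert to polar: |V_total| = 329.4 V, ∠V_total = -16.6°.

V_total = 329.4∠-16.6° V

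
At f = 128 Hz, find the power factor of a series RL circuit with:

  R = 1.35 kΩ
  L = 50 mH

Step 1 — Angular frequency: ω = 2π·f = 2π·128 = 804.2 rad/s.
Step 2 — Component impedances:
  R: Z = R = 1350 Ω
  L: Z = jωL = j·804.2·0.05 = 0 + j40.21 Ω
Step 3 — Series combination: Z_total = R + L = 1350 + j40.21 Ω = 1351∠1.7° Ω.
Step 4 — Power factor: PF = cos(φ) = Re(Z)/|Z| = 1350/1350.6 = 0.9996.
Step 5 — Type: Im(Z) = 40.21 ⇒ lagging (phase φ = 1.7°).

PF = 0.9996 (lagging, φ = 1.7°)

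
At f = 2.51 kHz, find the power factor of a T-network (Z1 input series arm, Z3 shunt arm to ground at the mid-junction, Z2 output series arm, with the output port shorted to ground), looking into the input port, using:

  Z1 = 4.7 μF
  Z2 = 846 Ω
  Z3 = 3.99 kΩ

Step 1 — Angular frequency: ω = 2π·f = 2π·2510 = 1.577e+04 rad/s.
Step 2 — Component impedances:
  Z1: Z = 1/(jωC) = -j/(ω·C) = 0 - j13.49 Ω
  Z2: Z = R = 846 Ω
  Z3: Z = R = 3990 Ω
Step 3 — With the output port shorted to ground, the output series arm Z2 runs from the junction to ground; the shunt arm Z3 also runs from the junction to ground. They appear in parallel: Z3 || Z2 = 698 Ω.
Step 4 — Series with input arm Z1: Z_in = Z1 + (Z3 || Z2) = 698 - j13.49 Ω = 698.1∠-1.1° Ω.
Step 5 — Power factor: PF = cos(φ) = Re(Z)/|Z| = 698/698.13 = 0.9998.
Step 6 — Type: Im(Z) = -13.49 ⇒ leading (phase φ = -1.1°).

PF = 0.9998 (leading, φ = -1.1°)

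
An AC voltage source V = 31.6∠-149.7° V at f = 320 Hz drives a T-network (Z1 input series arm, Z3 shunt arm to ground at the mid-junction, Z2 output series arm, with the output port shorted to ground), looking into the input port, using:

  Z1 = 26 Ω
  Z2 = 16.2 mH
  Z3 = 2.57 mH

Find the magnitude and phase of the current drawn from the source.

Step 1 — Angular frequency: ω = 2π·f = 2π·320 = 2011 rad/s.
Step 2 — Component impedances:
  Z1: Z = R = 26 Ω
  Z2: Z = jωL = j·2011·0.0162 = 0 + j32.57 Ω
  Z3: Z = jωL = j·2011·0.00257 = 0 + j5.167 Ω
Step 3 — With the output port shorted to ground, the output series arm Z2 runs from the junction to ground; the shunt arm Z3 also runs from the junction to ground. They appear in parallel: Z3 || Z2 = 0 + j4.46 Ω.
Step 4 — Series with input arm Z1: Z_in = Z1 + (Z3 || Z2) = 26 + j4.46 Ω = 26.38∠9.7° Ω.
Step 5 — Source phasor: V = 31.6∠-149.7° V = -27.28 - j15.94 V.
Step 6 — Ohm's law: I = V / Z_total = (-27.28 - j15.94) / (26 + j4.46) = -1.122 - j0.4208 A.
Step 7 — Convert to polar: |I| = 1.198 A, ∠I = -159.4°.

I = 1.198∠-159.4° A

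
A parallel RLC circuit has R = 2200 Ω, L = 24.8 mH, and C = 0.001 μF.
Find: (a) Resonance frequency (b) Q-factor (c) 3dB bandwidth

Step 1 — Resonance: ω₀ = 1/√(LC) = 1/√(0.0248·1e-09) = 2.008e+05 rad/s.
Step 2 — f₀ = ω₀/(2π) = 3.196e+04 Hz.
Step 3 — Parallel Q: Q = R/(ω₀L) = 2200/(2.008e+05·0.0248) = 0.4418.
Step 4 — Bandwidth: Δω = ω₀/Q = 4.545e+05 rad/s; BW = Δω/(2π) = 7.234e+04 Hz.

(a) f₀ = 3.196e+04 Hz  (b) Q = 0.4418  (c) BW = 7.234e+04 Hz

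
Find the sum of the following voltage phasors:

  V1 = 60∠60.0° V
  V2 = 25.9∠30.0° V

Step 1 — Convert each phasor to rectangular form:
  V1 = 60·(cos(60.0°) + j·sin(60.0°)) = 30 + j51.96 V
  V2 = 25.9·(cos(30.0°) + j·sin(30.0°)) = 22.43 + j12.95 V
Step 2 — Sum components: V_total = 52.43 + j64.91 V.
Step 3 — Convert to polar: |V_total| = 83.44 V, ∠V_total = 51.1°.

V_total = 83.44∠51.1° V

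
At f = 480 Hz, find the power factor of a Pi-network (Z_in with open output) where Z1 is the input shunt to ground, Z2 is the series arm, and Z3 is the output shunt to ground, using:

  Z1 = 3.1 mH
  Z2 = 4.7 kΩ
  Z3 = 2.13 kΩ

Step 1 — Angular frequency: ω = 2π·f = 2π·480 = 3016 rad/s.
Step 2 — Component impedances:
  Z1: Z = jωL = j·3016·0.0031 = 0 + j9.349 Ω
  Z2: Z = R = 4700 Ω
  Z3: Z = R = 2130 Ω
Step 3 — With open output, the series arm Z2 and the output shunt Z3 appear in series to ground: Z2 + Z3 = 6830 Ω.
Step 4 — Parallel with input shunt Z1: Z_in = Z1 || (Z2 + Z3) = 0.0128 + j9.349 Ω = 9.349∠89.9° Ω.
Step 5 — Power factor: PF = cos(φ) = Re(Z)/|Z| = 0.0128/9.349 = 0.001369.
Step 6 — Type: Im(Z) = 9.349 ⇒ lagging (phase φ = 89.9°).

PF = 0.001369 (lagging, φ = 89.9°)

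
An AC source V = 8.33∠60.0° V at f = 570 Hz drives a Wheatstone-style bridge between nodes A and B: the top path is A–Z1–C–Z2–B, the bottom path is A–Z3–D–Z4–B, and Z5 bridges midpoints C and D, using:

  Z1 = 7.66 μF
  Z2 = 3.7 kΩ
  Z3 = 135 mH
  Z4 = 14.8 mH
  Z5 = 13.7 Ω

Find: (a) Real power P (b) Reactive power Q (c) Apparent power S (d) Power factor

Step 1 — Angular frequency: ω = 2π·f = 2π·570 = 3581 rad/s.
Step 2 — Component impedances:
  Z1: Z = 1/(jωC) = -j/(ω·C) = 0 - j36.45 Ω
  Z2: Z = R = 3700 Ω
  Z3: Z = jωL = j·3581·0.135 = 0 + j483.5 Ω
  Z4: Z = jωL = j·3581·0.0148 = 0 + j53 Ω
  Z5: Z = R = 13.7 Ω
Step 3 — Bridge requires nodal analysis (the Z5 bridge couples midpoints C and D, so the two paths cannot be reduced to a simple series/parallel combination). Setting node B to ground and injecting 1 A at node A, the 3-node admittance system at A, C, D solves to V_A = Z_AB = 16.71 + j13.64 Ω = 21.57∠39.2° Ω.
Step 4 — Source phasor: V = 8.33∠60.0° V = 4.165 + j7.214 V.
Step 5 — Current: I = V / Z = 0.361 + j0.1371 A = 0.3862∠20.8° A.
Step 6 — Complex power: S = V·I* = 2.493 + j2.033 VA.
Step 7 — Real power: P = Re(S) = 2.493 W.
Step 8 — Reactive power: Q = Im(S) = 2.033 VAR.
Step 9 — Apparent power: |S| = 3.217 VA.
Step 10 — Power factor: PF = P/|S| = 0.7749 (lagging).

(a) P = 2.493 W  (b) Q = 2.033 VAR  (c) S = 3.217 VA  (d) PF = 0.7749 (lagging)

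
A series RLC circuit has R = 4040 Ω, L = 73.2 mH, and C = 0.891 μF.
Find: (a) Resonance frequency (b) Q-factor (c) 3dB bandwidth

Step 1 — Resonance: ω₀ = 1/√(LC) = 1/√(0.0732·8.91e-07) = 3916 rad/s.
Step 2 — f₀ = ω₀/(2π) = 623.2 Hz.
Step 3 — Series Q: Q = ω₀L/R = 3916·0.0732/4040 = 0.07095.
Step 4 — Bandwidth: Δω = ω₀/Q = 5.519e+04 rad/s; BW = Δω/(2π) = 8784 Hz.

(a) f₀ = 623.2 Hz  (b) Q = 0.07095  (c) BW = 8784 Hz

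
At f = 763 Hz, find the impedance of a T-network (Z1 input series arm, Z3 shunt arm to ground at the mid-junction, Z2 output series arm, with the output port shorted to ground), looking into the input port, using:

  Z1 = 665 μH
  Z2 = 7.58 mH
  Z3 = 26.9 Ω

Step 1 — Angular frequency: ω = 2π·f = 2π·763 = 4794 rad/s.
Step 2 — Component impedances:
  Z1: Z = jωL = j·4794·0.000665 = 0 + j3.188 Ω
  Z2: Z = jωL = j·4794·0.00758 = 0 + j36.34 Ω
  Z3: Z = R = 26.9 Ω
Step 3 — With the output port shorted to ground, the output series arm Z2 runs from the junction to ground; the shunt arm Z3 also runs from the junction to ground. They appear in parallel: Z3 || Z2 = 17.38 + j12.86 Ω.
Step 4 — Series with input arm Z1: Z_in = Z1 + (Z3 || Z2) = 17.38 + j16.05 Ω = 23.66∠42.7° Ω.

Z = 17.38 + j16.05 Ω = 23.66∠42.7° Ω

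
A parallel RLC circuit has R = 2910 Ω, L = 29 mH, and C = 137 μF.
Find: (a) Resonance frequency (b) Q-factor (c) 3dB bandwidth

Step 1 — Resonance: ω₀ = 1/√(LC) = 1/√(0.029·0.000137) = 501.7 rad/s.
Step 2 — f₀ = ω₀/(2π) = 79.85 Hz.
Step 3 — Parallel Q: Q = R/(ω₀L) = 2910/(501.7·0.029) = 200.
Step 4 — Bandwidth: Δω = ω₀/Q = 2.508 rad/s; BW = Δω/(2π) = 0.3992 Hz.

(a) f₀ = 79.85 Hz  (b) Q = 200  (c) BW = 0.3992 Hz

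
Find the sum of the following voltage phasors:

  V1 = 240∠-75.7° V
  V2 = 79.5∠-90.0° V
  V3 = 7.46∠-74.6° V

Step 1 — Convert each phasor to rectangular form:
  V1 = 240·(cos(-75.7°) + j·sin(-75.7°)) = 59.28 - j232.6 V
  V2 = 79.5·(cos(-90.0°) + j·sin(-90.0°)) = 0 - j79.5 V
  V3 = 7.46·(cos(-74.6°) + j·sin(-74.6°)) = 1.981 - j7.192 V
Step 2 — Sum components: V_total = 61.26 - j319.3 V.
Step 3 — Convert to polar: |V_total| = 325.1 V, ∠V_total = -79.1°.

V_total = 325.1∠-79.1° V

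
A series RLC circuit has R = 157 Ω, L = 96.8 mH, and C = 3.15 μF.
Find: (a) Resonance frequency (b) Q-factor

Step 1 — Resonance condition Im(Z)=0 gives ω₀ = 1/√(LC).
Step 2 — ω₀ = 1/√(0.0968·3.15e-06) = 1811 rad/s.
Step 3 — f₀ = ω₀/(2π) = 288.2 Hz.
Step 4 — Series Q: Q = ω₀L/R = 1811·0.0968/157 = 1.117.

(a) f₀ = 288.2 Hz  (b) Q = 1.117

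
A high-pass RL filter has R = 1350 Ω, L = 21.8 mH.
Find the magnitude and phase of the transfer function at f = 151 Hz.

Step 1 — Angular frequency: ω = 2π·151 = 948.8 rad/s.
Step 2 — Transfer function: H(jω) = jωL/(R + jωL).
Step 3 — Numerator jωL = j·20.68; denominator R + jωL = 1350 + j20.68.
Step 4 — H = 0.0002347 + j0.01532.
Step 5 — Magnitude: |H| = 0.01532 (-36.3 dB); phase: φ = 89.1°.

|H| = 0.01532 (-36.3 dB), φ = 89.1°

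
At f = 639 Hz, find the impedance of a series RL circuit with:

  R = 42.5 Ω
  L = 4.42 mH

Step 1 — Angular frequency: ω = 2π·f = 2π·639 = 4015 rad/s.
Step 2 — Component impedances:
  R: Z = R = 42.5 Ω
  L: Z = jωL = j·4015·0.00442 = 0 + j17.75 Ω
Step 3 — Series combination: Z_total = R + L = 42.5 + j17.75 Ω = 46.06∠22.7° Ω.

Z = 42.5 + j17.75 Ω = 46.06∠22.7° Ω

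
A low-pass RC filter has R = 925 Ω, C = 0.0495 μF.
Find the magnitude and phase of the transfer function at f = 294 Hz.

Step 1 — Angular frequency: ω = 2π·294 = 1847 rad/s.
Step 2 — Transfer function: H(jω) = 1/(1 + jωRC).
Step 3 — Denominator: 1 + jωRC = 1 + j·1847·925·4.95e-08 = 1 + j0.08458.
Step 4 — H = 0.9929 - j0.08398.
Step 5 — Magnitude: |H| = 0.9964 (-0.0 dB); phase: φ = -4.8°.

|H| = 0.9964 (-0.0 dB), φ = -4.8°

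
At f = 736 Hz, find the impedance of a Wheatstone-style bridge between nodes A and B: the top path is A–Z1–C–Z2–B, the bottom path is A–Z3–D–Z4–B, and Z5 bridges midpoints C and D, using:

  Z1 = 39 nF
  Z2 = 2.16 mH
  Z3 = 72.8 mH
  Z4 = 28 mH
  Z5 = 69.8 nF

Step 1 — Angular frequency: ω = 2π·f = 2π·736 = 4624 rad/s.
Step 2 — Component impedances:
  Z1: Z = 1/(jωC) = -j/(ω·C) = 0 - j5545 Ω
  Z2: Z = jωL = j·4624·0.00216 = 0 + j9.989 Ω
  Z3: Z = jωL = j·4624·0.0728 = 0 + j336.7 Ω
  Z4: Z = jωL = j·4624·0.028 = 0 + j129.5 Ω
  Z5: Z = 1/(jωC) = -j/(ω·C) = 0 - j3098 Ω
Step 3 — Bridge requires nodal analysis (the Z5 bridge couples midpoints C and D, so the two paths cannot be reduced to a simple series/parallel combination). Setting node B to ground and injecting 1 A at node A, the 3-node admittance system at A, C, D solves to V_A = Z_AB = 0 + j515.9 Ω = 515.9∠90.0° Ω.

Z = 0 + j515.9 Ω = 515.9∠90.0° Ω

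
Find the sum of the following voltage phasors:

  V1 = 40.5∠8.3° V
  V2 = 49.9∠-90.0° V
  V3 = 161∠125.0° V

Step 1 — Convert each phasor to rectangular form:
  V1 = 40.5·(cos(8.3°) + j·sin(8.3°)) = 40.08 + j5.846 V
  V2 = 49.9·(cos(-90.0°) + j·sin(-90.0°)) = 0 - j49.9 V
  V3 = 161·(cos(125.0°) + j·sin(125.0°)) = -92.35 + j131.9 V
Step 2 — Sum components: V_total = -52.27 + j87.83 V.
Step 3 — Convert to polar: |V_total| = 102.2 V, ∠V_total = 120.8°.

V_total = 102.2∠120.8° V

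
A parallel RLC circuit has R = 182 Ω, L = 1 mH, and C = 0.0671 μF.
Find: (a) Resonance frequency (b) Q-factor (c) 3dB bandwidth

Step 1 — Resonance: ω₀ = 1/√(LC) = 1/√(0.001·6.71e-08) = 1.221e+05 rad/s.
Step 2 — f₀ = ω₀/(2π) = 1.943e+04 Hz.
Step 3 — Parallel Q: Q = R/(ω₀L) = 182/(1.221e+05·0.001) = 1.491.
Step 4 — Bandwidth: Δω = ω₀/Q = 8.189e+04 rad/s; BW = Δω/(2π) = 1.303e+04 Hz.

(a) f₀ = 1.943e+04 Hz  (b) Q = 1.491  (c) BW = 1.303e+04 Hz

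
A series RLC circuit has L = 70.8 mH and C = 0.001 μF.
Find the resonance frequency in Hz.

Step 1 — Resonance condition Im(Z)=0 gives ω₀ = 1/√(LC).
Step 2 — ω₀ = 1/√(0.0708·1e-09) = 1.188e+05 rad/s.
Step 3 — f₀ = ω₀/(2π) = 1.891e+04 Hz.

f₀ = 1.891e+04 Hz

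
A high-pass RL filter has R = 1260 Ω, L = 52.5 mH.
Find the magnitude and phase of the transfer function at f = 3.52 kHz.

Step 1 — Angular frequency: ω = 2π·3520 = 2.212e+04 rad/s.
Step 2 — Transfer function: H(jω) = jωL/(R + jωL).
Step 3 — Numerator jωL = j·1161; denominator R + jωL = 1260 + j1161.
Step 4 — H = 0.4592 + j0.4983.
Step 5 — Magnitude: |H| = 0.6777 (-3.4 dB); phase: φ = 47.3°.

|H| = 0.6777 (-3.4 dB), φ = 47.3°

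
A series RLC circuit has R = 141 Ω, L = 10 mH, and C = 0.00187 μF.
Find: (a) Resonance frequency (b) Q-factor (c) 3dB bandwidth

Step 1 — Resonance: ω₀ = 1/√(LC) = 1/√(0.01·1.87e-09) = 2.312e+05 rad/s.
Step 2 — f₀ = ω₀/(2π) = 3.68e+04 Hz.
Step 3 — Series Q: Q = ω₀L/R = 2.312e+05·0.01/141 = 16.4.
Step 4 — Bandwidth: Δω = ω₀/Q = 1.41e+04 rad/s; BW = Δω/(2π) = 2244 Hz.

(a) f₀ = 3.68e+04 Hz  (b) Q = 16.4  (c) BW = 2244 Hz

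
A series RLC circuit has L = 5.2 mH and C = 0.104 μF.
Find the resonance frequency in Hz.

Step 1 — Resonance condition Im(Z)=0 gives ω₀ = 1/√(LC).
Step 2 — ω₀ = 1/√(0.0052·1.04e-07) = 4.3e+04 rad/s.
Step 3 — f₀ = ω₀/(2π) = 6844 Hz.

f₀ = 6844 Hz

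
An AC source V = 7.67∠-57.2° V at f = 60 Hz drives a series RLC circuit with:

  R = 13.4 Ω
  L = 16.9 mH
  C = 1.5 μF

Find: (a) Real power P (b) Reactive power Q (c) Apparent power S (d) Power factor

Step 1 — Angular frequency: ω = 2π·f = 2π·60 = 377 rad/s.
Step 2 — Component impedances:
  R: Z = R = 13.4 Ω
  L: Z = jωL = j·377·0.0169 = 0 + j6.371 Ω
  C: Z = 1/(jωC) = -j/(ω·C) = 0 - j1768 Ω
Step 3 — Series combination: Z_total = R + L + C = 13.4 - j1762 Ω = 1762∠-89.6° Ω.
Step 4 — Source phasor: V = 7.67∠-57.2° V = 4.155 - j6.447 V.
Step 5 — Current: I = V / Z = 0.003677 + j0.00233 A = 0.004353∠32.4° A.
Step 6 — Complex power: S = V·I* = 0.0002539 - j0.03339 VA.
Step 7 — Real power: P = Re(S) = 0.0002539 W.
Step 8 — Reactive power: Q = Im(S) = -0.03339 VAR.
Step 9 — Apparent power: |S| = 0.03339 VA.
Step 10 — Power factor: PF = P/|S| = 0.007605 (leading).

(a) P = 0.0002539 W  (b) Q = -0.03339 VAR  (c) S = 0.03339 VA  (d) PF = 0.007605 (leading)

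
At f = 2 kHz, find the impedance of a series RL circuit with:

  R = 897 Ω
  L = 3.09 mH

Step 1 — Angular frequency: ω = 2π·f = 2π·2000 = 1.257e+04 rad/s.
Step 2 — Component impedances:
  R: Z = R = 897 Ω
  L: Z = jωL = j·1.257e+04·0.00309 = 0 + j38.83 Ω
Step 3 — Series combination: Z_total = R + L = 897 + j38.83 Ω = 897.8∠2.5° Ω.

Z = 897 + j38.83 Ω = 897.8∠2.5° Ω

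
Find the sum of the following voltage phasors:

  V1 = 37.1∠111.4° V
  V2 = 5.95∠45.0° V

Step 1 — Convert each phasor to rectangular form:
  V1 = 37.1·(cos(111.4°) + j·sin(111.4°)) = -13.54 + j34.54 V
  V2 = 5.95·(cos(45.0°) + j·sin(45.0°)) = 4.207 + j4.207 V
Step 2 — Sum components: V_total = -9.33 + j38.75 V.
Step 3 — Convert to polar: |V_total| = 39.86 V, ∠V_total = 103.5°.

V_total = 39.86∠103.5° V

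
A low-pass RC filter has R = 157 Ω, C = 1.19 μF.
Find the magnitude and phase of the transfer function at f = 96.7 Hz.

Step 1 — Angular frequency: ω = 2π·96.7 = 607.6 rad/s.
Step 2 — Transfer function: H(jω) = 1/(1 + jωRC).
Step 3 — Denominator: 1 + jωRC = 1 + j·607.6·157·1.19e-06 = 1 + j0.1135.
Step 4 — H = 0.9873 - j0.1121.
Step 5 — Magnitude: |H| = 0.9936 (-0.1 dB); phase: φ = -6.5°.

|H| = 0.9936 (-0.1 dB), φ = -6.5°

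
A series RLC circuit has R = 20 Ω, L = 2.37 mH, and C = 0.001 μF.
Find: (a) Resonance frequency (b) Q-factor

Step 1 — Resonance condition Im(Z)=0 gives ω₀ = 1/√(LC).
Step 2 — ω₀ = 1/√(0.00237·1e-09) = 6.496e+05 rad/s.
Step 3 — f₀ = ω₀/(2π) = 1.034e+05 Hz.
Step 4 — Series Q: Q = ω₀L/R = 6.496e+05·0.00237/20 = 76.97.

(a) f₀ = 1.034e+05 Hz  (b) Q = 76.97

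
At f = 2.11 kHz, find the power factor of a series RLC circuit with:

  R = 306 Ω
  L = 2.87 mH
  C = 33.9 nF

Step 1 — Angular frequency: ω = 2π·f = 2π·2110 = 1.326e+04 rad/s.
Step 2 — Component impedances:
  R: Z = R = 306 Ω
  L: Z = jωL = j·1.326e+04·0.00287 = 0 + j38.05 Ω
  C: Z = 1/(jωC) = -j/(ω·C) = 0 - j2225 Ω
Step 3 — Series combination: Z_total = R + L + C = 306 - j2187 Ω = 2208∠-82.0° Ω.
Step 4 — Power factor: PF = cos(φ) = Re(Z)/|Z| = 306/2208 = 0.1386.
Step 5 — Type: Im(Z) = -2187 ⇒ leading (phase φ = -82.0°).

PF = 0.1386 (leading, φ = -82.0°)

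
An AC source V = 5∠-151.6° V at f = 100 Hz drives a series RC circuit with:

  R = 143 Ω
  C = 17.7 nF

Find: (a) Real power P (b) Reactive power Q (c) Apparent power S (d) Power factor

Step 1 — Angular frequency: ω = 2π·f = 2π·100 = 628.3 rad/s.
Step 2 — Component impedances:
  R: Z = R = 143 Ω
  C: Z = 1/(jωC) = -j/(ω·C) = 0 - j8.992e+04 Ω
Step 3 — Series combination: Z_total = R + C = 143 - j8.992e+04 Ω = 8.992e+04∠-89.9° Ω.
Step 4 — Source phasor: V = 5∠-151.6° V = -4.398 - j2.378 V.
Step 5 — Current: I = V / Z = 2.637e-05 - j4.896e-05 A = 5.561e-05∠-61.7° A.
Step 6 — Complex power: S = V·I* = 4.422e-07 - j0.000278 VA.
Step 7 — Real power: P = Re(S) = 4.422e-07 W.
Step 8 — Reactive power: Q = Im(S) = -0.000278 VAR.
Step 9 — Apparent power: |S| = 0.000278 VA.
Step 10 — Power factor: PF = P/|S| = 0.00159 (leading).

(a) P = 4.422e-07 W  (b) Q = -0.000278 VAR  (c) S = 0.000278 VA  (d) PF = 0.00159 (leading)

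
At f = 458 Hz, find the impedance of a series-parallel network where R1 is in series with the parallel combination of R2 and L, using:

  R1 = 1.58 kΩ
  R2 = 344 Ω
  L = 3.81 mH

Step 1 — Angular frequency: ω = 2π·f = 2π·458 = 2878 rad/s.
Step 2 — Component impedances:
  R1: Z = R = 1580 Ω
  R2: Z = R = 344 Ω
  L: Z = jωL = j·2878·0.00381 = 0 + j10.96 Ω
Step 3 — Parallel branch: R2 || L = 1/(1/R2 + 1/L) = 0.3491 + j10.95 Ω.
Step 4 — Series with R1: Z_total = R1 + (R2 || L) = 1580 + j10.95 Ω = 1580∠0.4° Ω.

Z = 1580 + j10.95 Ω = 1580∠0.4° Ω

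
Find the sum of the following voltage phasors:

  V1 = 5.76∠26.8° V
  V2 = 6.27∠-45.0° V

Step 1 — Convert each phasor to rectangular form:
  V1 = 5.76·(cos(26.8°) + j·sin(26.8°)) = 5.141 + j2.597 V
  V2 = 6.27·(cos(-45.0°) + j·sin(-45.0°)) = 4.434 - j4.434 V
Step 2 — Sum components: V_total = 9.575 - j1.837 V.
Step 3 — Convert to polar: |V_total| = 9.749 V, ∠V_total = -10.9°.

V_total = 9.749∠-10.9° V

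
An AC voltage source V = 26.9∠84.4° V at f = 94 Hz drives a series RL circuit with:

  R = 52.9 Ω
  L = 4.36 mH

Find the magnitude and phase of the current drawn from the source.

Step 1 — Angular frequency: ω = 2π·f = 2π·94 = 590.6 rad/s.
Step 2 — Component impedances:
  R: Z = R = 52.9 Ω
  L: Z = jωL = j·590.6·0.00436 = 0 + j2.575 Ω
Step 3 — Series combination: Z_total = R + L = 52.9 + j2.575 Ω = 52.96∠2.8° Ω.
Step 4 — Source phasor: V = 26.9∠84.4° V = 2.625 + j26.77 V.
Step 5 — Ohm's law: I = V / Z_total = (2.625 + j26.77) / (52.9 + j2.575) = 0.07408 + j0.5025 A.
Step 6 — Convert to polar: |I| = 0.5079 A, ∠I = 81.6°.

I = 0.5079∠81.6° A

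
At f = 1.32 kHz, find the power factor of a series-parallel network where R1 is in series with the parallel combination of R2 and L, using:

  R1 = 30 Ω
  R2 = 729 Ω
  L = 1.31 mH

Step 1 — Angular frequency: ω = 2π·f = 2π·1320 = 8294 rad/s.
Step 2 — Component impedances:
  R1: Z = R = 30 Ω
  R2: Z = R = 729 Ω
  L: Z = jωL = j·8294·0.00131 = 0 + j10.86 Ω
Step 3 — Parallel branch: R2 || L = 1/(1/R2 + 1/L) = 0.1619 + j10.86 Ω.
Step 4 — Series with R1: Z_total = R1 + (R2 || L) = 30.16 + j10.86 Ω = 32.06∠19.8° Ω.
Step 5 — Power factor: PF = cos(φ) = Re(Z)/|Z| = 30.1619/32.0583 = 0.9408.
Step 6 — Type: Im(Z) = 10.86 ⇒ lagging (phase φ = 19.8°).

PF = 0.9408 (lagging, φ = 19.8°)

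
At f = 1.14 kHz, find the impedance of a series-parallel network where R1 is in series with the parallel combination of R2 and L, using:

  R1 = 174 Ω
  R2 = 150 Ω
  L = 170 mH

Step 1 — Angular frequency: ω = 2π·f = 2π·1140 = 7163 rad/s.
Step 2 — Component impedances:
  R1: Z = R = 174 Ω
  R2: Z = R = 150 Ω
  L: Z = jωL = j·7163·0.17 = 0 + j1218 Ω
Step 3 — Parallel branch: R2 || L = 1/(1/R2 + 1/L) = 147.8 + j18.2 Ω.
Step 4 — Series with R1: Z_total = R1 + (R2 || L) = 321.8 + j18.2 Ω = 322.3∠3.2° Ω.

Z = 321.8 + j18.2 Ω = 322.3∠3.2° Ω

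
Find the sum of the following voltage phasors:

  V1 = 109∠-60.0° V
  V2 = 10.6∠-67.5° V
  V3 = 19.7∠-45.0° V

Step 1 — Convert each phasor to rectangular form:
  V1 = 109·(cos(-60.0°) + j·sin(-60.0°)) = 54.5 - j94.4 V
  V2 = 10.6·(cos(-67.5°) + j·sin(-67.5°)) = 4.056 - j9.793 V
  V3 = 19.7·(cos(-45.0°) + j·sin(-45.0°)) = 13.93 - j13.93 V
Step 2 — Sum components: V_total = 72.49 - j118.1 V.
Step 3 — Convert to polar: |V_total| = 138.6 V, ∠V_total = -58.5°.

V_total = 138.6∠-58.5° V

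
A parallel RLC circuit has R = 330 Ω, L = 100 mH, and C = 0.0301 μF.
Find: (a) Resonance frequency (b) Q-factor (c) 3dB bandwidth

Step 1 — Resonance: ω₀ = 1/√(LC) = 1/√(0.1·3.01e-08) = 1.823e+04 rad/s.
Step 2 — f₀ = ω₀/(2π) = 2901 Hz.
Step 3 — Parallel Q: Q = R/(ω₀L) = 330/(1.823e+04·0.1) = 0.181.
Step 4 — Bandwidth: Δω = ω₀/Q = 1.007e+05 rad/s; BW = Δω/(2π) = 1.602e+04 Hz.

(a) f₀ = 2901 Hz  (b) Q = 0.181  (c) BW = 1.602e+04 Hz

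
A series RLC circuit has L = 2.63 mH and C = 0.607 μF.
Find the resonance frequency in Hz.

Step 1 — Resonance condition Im(Z)=0 gives ω₀ = 1/√(LC).
Step 2 — ω₀ = 1/√(0.00263·6.07e-07) = 2.503e+04 rad/s.
Step 3 — f₀ = ω₀/(2π) = 3983 Hz.

f₀ = 3983 Hz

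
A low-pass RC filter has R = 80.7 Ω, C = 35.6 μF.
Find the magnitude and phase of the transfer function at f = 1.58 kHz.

Step 1 — Angular frequency: ω = 2π·1580 = 9927 rad/s.
Step 2 — Transfer function: H(jω) = 1/(1 + jωRC).
Step 3 — Denominator: 1 + jωRC = 1 + j·9927·80.7·3.56e-05 = 1 + j28.52.
Step 4 — H = 0.001228 - j0.03502.
Step 5 — Magnitude: |H| = 0.03504 (-29.1 dB); phase: φ = -88.0°.

|H| = 0.03504 (-29.1 dB), φ = -88.0°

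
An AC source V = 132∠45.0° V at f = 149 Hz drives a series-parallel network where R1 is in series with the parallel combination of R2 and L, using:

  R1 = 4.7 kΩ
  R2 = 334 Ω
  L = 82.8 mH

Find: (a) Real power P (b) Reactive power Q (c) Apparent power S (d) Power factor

Step 1 — Angular frequency: ω = 2π·f = 2π·149 = 936.2 rad/s.
Step 2 — Component impedances:
  R1: Z = R = 4700 Ω
  R2: Z = R = 334 Ω
  L: Z = jωL = j·936.2·0.0828 = 0 + j77.52 Ω
Step 3 — Parallel branch: R2 || L = 1/(1/R2 + 1/L) = 17.07 + j73.55 Ω.
Step 4 — Series with R1: Z_total = R1 + (R2 || L) = 4717 + j73.55 Ω = 4718∠0.9° Ω.
Step 5 — Source phasor: V = 132∠45.0° V = 93.34 + j93.34 V.
Step 6 — Current: I = V / Z = 0.02009 + j0.01947 A = 0.02798∠44.1° A.
Step 7 — Complex power: S = V·I* = 3.693 + j0.05758 VA.
Step 8 — Real power: P = Re(S) = 3.693 W.
Step 9 — Reactive power: Q = Im(S) = 0.05758 VAR.
Step 10 — Apparent power: |S| = 3.693 VA.
Step 11 — Power factor: PF = P/|S| = 0.9999 (lagging).

(a) P = 3.693 W  (b) Q = 0.05758 VAR  (c) S = 3.693 VA  (d) PF = 0.9999 (lagging)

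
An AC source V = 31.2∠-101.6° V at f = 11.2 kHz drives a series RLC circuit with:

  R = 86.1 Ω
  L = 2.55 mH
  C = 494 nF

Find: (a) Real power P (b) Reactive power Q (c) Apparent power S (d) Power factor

Step 1 — Angular frequency: ω = 2π·f = 2π·1.12e+04 = 7.037e+04 rad/s.
Step 2 — Component impedances:
  R: Z = R = 86.1 Ω
  L: Z = jωL = j·7.037e+04·0.00255 = 0 + j179.4 Ω
  C: Z = 1/(jωC) = -j/(ω·C) = 0 - j28.77 Ω
Step 3 — Series combination: Z_total = R + L + C = 86.1 + j150.7 Ω = 173.5∠60.3° Ω.
Step 4 — Source phasor: V = 31.2∠-101.6° V = -6.274 - j30.56 V.
Step 5 — Current: I = V / Z = -0.1708 - j0.05598 A = 0.1798∠-161.9° A.
Step 6 — Complex power: S = V·I* = 2.783 + j4.87 VA.
Step 7 — Real power: P = Re(S) = 2.783 W.
Step 8 — Reactive power: Q = Im(S) = 4.87 VAR.
Step 9 — Apparent power: |S| = 5.609 VA.
Step 10 — Power factor: PF = P/|S| = 0.4961 (lagging).

(a) P = 2.783 W  (b) Q = 4.87 VAR  (c) S = 5.609 VA  (d) PF = 0.4961 (lagging)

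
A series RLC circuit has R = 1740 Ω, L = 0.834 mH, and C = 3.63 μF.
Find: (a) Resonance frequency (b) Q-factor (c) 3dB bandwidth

Step 1 — Resonance: ω₀ = 1/√(LC) = 1/√(0.000834·3.63e-06) = 1.817e+04 rad/s.
Step 2 — f₀ = ω₀/(2π) = 2893 Hz.
Step 3 — Series Q: Q = ω₀L/R = 1.817e+04·0.000834/1740 = 0.008711.
Step 4 — Bandwidth: Δω = ω₀/Q = 2.086e+06 rad/s; BW = Δω/(2π) = 3.32e+05 Hz.

(a) f₀ = 2893 Hz  (b) Q = 0.008711  (c) BW = 3.32e+05 Hz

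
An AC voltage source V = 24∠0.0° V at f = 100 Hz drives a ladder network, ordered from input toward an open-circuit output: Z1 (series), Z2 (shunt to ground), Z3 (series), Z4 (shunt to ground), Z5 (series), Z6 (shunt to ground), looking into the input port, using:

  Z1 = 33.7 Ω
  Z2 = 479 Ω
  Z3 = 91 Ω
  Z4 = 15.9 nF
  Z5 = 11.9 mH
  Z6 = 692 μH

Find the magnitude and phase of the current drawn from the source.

Step 1 — Angular frequency: ω = 2π·f = 2π·100 = 628.3 rad/s.
Step 2 — Component impedances:
  Z1: Z = R = 33.7 Ω
  Z2: Z = R = 479 Ω
  Z3: Z = R = 91 Ω
  Z4: Z = 1/(jωC) = -j/(ω·C) = 0 - j1.001e+05 Ω
  Z5: Z = jωL = j·628.3·0.0119 = 0 + j7.477 Ω
  Z6: Z = jωL = j·628.3·0.000692 = 0 + j0.4348 Ω
Step 3 — Ladder network (open output): work backward from the far end, alternating series and parallel combinations. Z_in = 110.2 + j5.587 Ω = 110.4∠2.9° Ω.
Step 4 — Source phasor: V = 24∠0.0° V = 24 V.
Step 5 — Ohm's law: I = V / Z_total = (24) / (110.2 + j5.587) = 0.2171 - j0.011 A.
Step 6 — Convert to polar: |I| = 0.2174 A, ∠I = -2.9°.

I = 0.2174∠-2.9° A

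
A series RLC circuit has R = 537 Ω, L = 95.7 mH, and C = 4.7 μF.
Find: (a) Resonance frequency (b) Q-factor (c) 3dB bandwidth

Step 1 — Resonance condition Im(Z)=0 gives ω₀ = 1/√(LC).
Step 2 — ω₀ = 1/√(0.0957·4.7e-06) = 1491 rad/s.
Step 3 — f₀ = ω₀/(2π) = 237.3 Hz.
Step 4 — Series Q: Q = ω₀L/R = 1491·0.0957/537 = 0.2657.
Step 5 — 3dB bandwidth: Δω = ω₀/Q = 5611 rad/s; BW = Δω/(2π) = 893.1 Hz.

(a) f₀ = 237.3 Hz  (b) Q = 0.2657  (c) BW = 893.1 Hz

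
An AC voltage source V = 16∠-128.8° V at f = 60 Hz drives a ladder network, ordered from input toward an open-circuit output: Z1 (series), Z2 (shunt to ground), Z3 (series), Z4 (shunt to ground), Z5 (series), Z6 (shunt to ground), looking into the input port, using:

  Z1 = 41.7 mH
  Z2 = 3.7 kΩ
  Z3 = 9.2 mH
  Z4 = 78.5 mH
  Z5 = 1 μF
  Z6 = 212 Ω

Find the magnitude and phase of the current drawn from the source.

Step 1 — Angular frequency: ω = 2π·f = 2π·60 = 377 rad/s.
Step 2 — Component impedances:
  Z1: Z = jωL = j·377·0.0417 = 0 + j15.72 Ω
  Z2: Z = R = 3700 Ω
  Z3: Z = jωL = j·377·0.0092 = 0 + j3.468 Ω
  Z4: Z = jωL = j·377·0.0785 = 0 + j29.59 Ω
  Z5: Z = 1/(jωC) = -j/(ω·C) = 0 - j2653 Ω
  Z6: Z = R = 212 Ω
Step 3 — Ladder network (open output): work backward from the far end, alternating series and parallel combinations. Z_in = 0.3282 + j49.11 Ω = 49.11∠89.6° Ω.
Step 4 — Source phasor: V = 16∠-128.8° V = -10.03 - j12.47 V.
Step 5 — Ohm's law: I = V / Z_total = (-10.03 - j12.47) / (0.3282 + j49.11) = -0.2553 + j0.2024 A.
Step 6 — Convert to polar: |I| = 0.3258 A, ∠I = 141.6°.

I = 0.3258∠141.6° A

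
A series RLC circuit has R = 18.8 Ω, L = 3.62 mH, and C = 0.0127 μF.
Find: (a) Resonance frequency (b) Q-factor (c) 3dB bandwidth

Step 1 — Resonance condition Im(Z)=0 gives ω₀ = 1/√(LC).
Step 2 — ω₀ = 1/√(0.00362·1.27e-08) = 1.475e+05 rad/s.
Step 3 — f₀ = ω₀/(2π) = 2.347e+04 Hz.
Step 4 — Series Q: Q = ω₀L/R = 1.475e+05·0.00362/18.8 = 28.4.
Step 5 — 3dB bandwidth: Δω = ω₀/Q = 5193 rad/s; BW = Δω/(2π) = 826.6 Hz.

(a) f₀ = 2.347e+04 Hz  (b) Q = 28.4  (c) BW = 826.6 Hz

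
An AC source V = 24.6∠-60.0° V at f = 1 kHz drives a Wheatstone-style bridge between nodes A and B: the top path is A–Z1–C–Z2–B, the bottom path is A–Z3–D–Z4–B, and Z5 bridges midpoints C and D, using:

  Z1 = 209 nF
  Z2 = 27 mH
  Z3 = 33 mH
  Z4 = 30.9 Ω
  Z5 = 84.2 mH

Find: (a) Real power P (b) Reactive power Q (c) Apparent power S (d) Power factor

Step 1 — Angular frequency: ω = 2π·f = 2π·1000 = 6283 rad/s.
Step 2 — Component impedances:
  Z1: Z = 1/(jωC) = -j/(ω·C) = 0 - j761.5 Ω
  Z2: Z = jωL = j·6283·0.027 = 0 + j169.6 Ω
  Z3: Z = jωL = j·6283·0.033 = 0 + j207.3 Ω
  Z4: Z = R = 30.9 Ω
  Z5: Z = jωL = j·6283·0.0842 = 0 + j529 Ω
Step 3 — Bridge requires nodal analysis (the Z5 bridge couples midpoints C and D, so the two paths cannot be reduced to a simple series/parallel combination). Setting node B to ground and injecting 1 A at node A, the 3-node admittance system at A, C, D solves to V_A = Z_AB = 57.89 + j308.5 Ω = 313.9∠79.4° Ω.
Step 4 — Source phasor: V = 24.6∠-60.0° V = 12.3 - j21.3 V.
Step 5 — Current: I = V / Z = -0.05948 - j0.05104 A = 0.07838∠-139.4° A.
Step 6 — Complex power: S = V·I* = 0.3556 + j1.895 VA.
Step 7 — Real power: P = Re(S) = 0.3556 W.
Step 8 — Reactive power: Q = Im(S) = 1.895 VAR.
Step 9 — Apparent power: |S| = 1.928 VA.
Step 10 — Power factor: PF = P/|S| = 0.1845 (lagging).

(a) P = 0.3556 W  (b) Q = 1.895 VAR  (c) S = 1.928 VA  (d) PF = 0.1845 (lagging)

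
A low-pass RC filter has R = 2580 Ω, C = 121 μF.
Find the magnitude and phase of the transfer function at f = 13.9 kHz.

Step 1 — Angular frequency: ω = 2π·1.39e+04 = 8.734e+04 rad/s.
Step 2 — Transfer function: H(jω) = 1/(1 + jωRC).
Step 3 — Denominator: 1 + jωRC = 1 + j·8.734e+04·2580·0.000121 = 1 + j2.726e+04.
Step 4 — H = 1.345e-09 - j3.668e-05.
Step 5 — Magnitude: |H| = 3.668e-05 (-88.7 dB); phase: φ = -90.0°.

|H| = 3.668e-05 (-88.7 dB), φ = -90.0°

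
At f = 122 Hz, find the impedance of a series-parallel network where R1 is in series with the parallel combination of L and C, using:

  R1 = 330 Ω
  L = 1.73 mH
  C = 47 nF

Step 1 — Angular frequency: ω = 2π·f = 2π·122 = 766.5 rad/s.
Step 2 — Component impedances:
  R1: Z = R = 330 Ω
  L: Z = jωL = j·766.5·0.00173 = 0 + j1.326 Ω
  C: Z = 1/(jωC) = -j/(ω·C) = 0 - j2.776e+04 Ω
Step 3 — Parallel branch: L || C = 1/(1/L + 1/C) = 0 + j1.326 Ω.
Step 4 — Series with R1: Z_total = R1 + (L || C) = 330 + j1.326 Ω = 330∠0.2° Ω.

Z = 330 + j1.326 Ω = 330∠0.2° Ω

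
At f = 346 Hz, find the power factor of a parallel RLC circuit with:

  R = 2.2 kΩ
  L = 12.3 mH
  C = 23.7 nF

Step 1 — Angular frequency: ω = 2π·f = 2π·346 = 2174 rad/s.
Step 2 — Component impedances:
  R: Z = R = 2200 Ω
  L: Z = jωL = j·2174·0.0123 = 0 + j26.74 Ω
  C: Z = 1/(jωC) = -j/(ω·C) = 0 - j1.941e+04 Ω
Step 3 — Parallel combination: 1/Z_total = 1/R + 1/L + 1/C; Z_total = 0.3259 + j26.77 Ω = 26.77∠89.3° Ω.
Step 4 — Power factor: PF = cos(φ) = Re(Z)/|Z| = 0.3259/26.77 = 0.01217.
Step 5 — Type: Im(Z) = 26.77 ⇒ lagging (phase φ = 89.3°).

PF = 0.01217 (lagging, φ = 89.3°)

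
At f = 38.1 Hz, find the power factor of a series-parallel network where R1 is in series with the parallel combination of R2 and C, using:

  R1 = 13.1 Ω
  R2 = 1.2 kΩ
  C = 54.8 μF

Step 1 — Angular frequency: ω = 2π·f = 2π·38.1 = 239.4 rad/s.
Step 2 — Component impedances:
  R1: Z = R = 13.1 Ω
  R2: Z = R = 1200 Ω
  C: Z = 1/(jωC) = -j/(ω·C) = 0 - j76.23 Ω
Step 3 — Parallel branch: R2 || C = 1/(1/R2 + 1/C) = 4.823 - j75.92 Ω.
Step 4 — Series with R1: Z_total = R1 + (R2 || C) = 17.92 - j75.92 Ω = 78.01∠-76.7° Ω.
Step 5 — Power factor: PF = cos(φ) = Re(Z)/|Z| = 17.923/78.008 = 0.2298.
Step 6 — Type: Im(Z) = -75.92 ⇒ leading (phase φ = -76.7°).

PF = 0.2298 (leading, φ = -76.7°)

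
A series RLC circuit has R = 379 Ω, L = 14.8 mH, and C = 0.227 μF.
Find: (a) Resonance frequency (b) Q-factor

Step 1 — Resonance condition Im(Z)=0 gives ω₀ = 1/√(LC).
Step 2 — ω₀ = 1/√(0.0148·2.27e-07) = 1.725e+04 rad/s.
Step 3 — f₀ = ω₀/(2π) = 2746 Hz.
Step 4 — Series Q: Q = ω₀L/R = 1.725e+04·0.0148/379 = 0.6737.

(a) f₀ = 2746 Hz  (b) Q = 0.6737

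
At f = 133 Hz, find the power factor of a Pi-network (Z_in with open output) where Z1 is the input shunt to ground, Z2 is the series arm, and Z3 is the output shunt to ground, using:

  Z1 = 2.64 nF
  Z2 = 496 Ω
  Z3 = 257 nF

Step 1 — Angular frequency: ω = 2π·f = 2π·133 = 835.7 rad/s.
Step 2 — Component impedances:
  Z1: Z = 1/(jωC) = -j/(ω·C) = 0 - j4.533e+05 Ω
  Z2: Z = R = 496 Ω
  Z3: Z = 1/(jωC) = -j/(ω·C) = 0 - j4656 Ω
Step 3 — With open output, the series arm Z2 and the output shunt Z3 appear in series to ground: Z2 + Z3 = 496 - j4656 Ω.
Step 4 — Parallel with input shunt Z1: Z_in = Z1 || (Z2 + Z3) = 486 - j4609 Ω = 4635∠-84.0° Ω.
Step 5 — Power factor: PF = cos(φ) = Re(Z)/|Z| = 485.96/4635 = 0.1048.
Step 6 — Type: Im(Z) = -4609 ⇒ leading (phase φ = -84.0°).

PF = 0.1048 (leading, φ = -84.0°)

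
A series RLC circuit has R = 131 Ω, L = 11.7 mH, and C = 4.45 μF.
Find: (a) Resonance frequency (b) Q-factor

Step 1 — Resonance condition Im(Z)=0 gives ω₀ = 1/√(LC).
Step 2 — ω₀ = 1/√(0.0117·4.45e-06) = 4383 rad/s.
Step 3 — f₀ = ω₀/(2π) = 697.5 Hz.
Step 4 — Series Q: Q = ω₀L/R = 4383·0.0117/131 = 0.3914.

(a) f₀ = 697.5 Hz  (b) Q = 0.3914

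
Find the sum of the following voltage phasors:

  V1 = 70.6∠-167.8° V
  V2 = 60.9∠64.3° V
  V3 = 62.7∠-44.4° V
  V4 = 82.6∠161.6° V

Step 1 — Convert each phasor to rectangular form:
  V1 = 70.6·(cos(-167.8°) + j·sin(-167.8°)) = -69.01 - j14.92 V
  V2 = 60.9·(cos(64.3°) + j·sin(64.3°)) = 26.41 + j54.88 V
  V3 = 62.7·(cos(-44.4°) + j·sin(-44.4°)) = 44.8 - j43.87 V
  V4 = 82.6·(cos(161.6°) + j·sin(161.6°)) = -78.38 + j26.07 V
Step 2 — Sum components: V_total = -76.18 + j22.16 V.
Step 3 — Convert to polar: |V_total| = 79.33 V, ∠V_total = 163.8°.

V_total = 79.33∠163.8° V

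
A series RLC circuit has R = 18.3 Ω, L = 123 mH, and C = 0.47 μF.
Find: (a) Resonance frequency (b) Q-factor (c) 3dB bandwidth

Step 1 — Resonance: ω₀ = 1/√(LC) = 1/√(0.123·4.7e-07) = 4159 rad/s.
Step 2 — f₀ = ω₀/(2π) = 661.9 Hz.
Step 3 — Series Q: Q = ω₀L/R = 4159·0.123/18.3 = 27.95.
Step 4 — Bandwidth: Δω = ω₀/Q = 148.8 rad/s; BW = Δω/(2π) = 23.68 Hz.

(a) f₀ = 661.9 Hz  (b) Q = 27.95  (c) BW = 23.68 Hz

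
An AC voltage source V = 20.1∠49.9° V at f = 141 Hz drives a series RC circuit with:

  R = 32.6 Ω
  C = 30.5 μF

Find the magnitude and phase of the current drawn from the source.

Step 1 — Angular frequency: ω = 2π·f = 2π·141 = 885.9 rad/s.
Step 2 — Component impedances:
  R: Z = R = 32.6 Ω
  C: Z = 1/(jωC) = -j/(ω·C) = 0 - j37.01 Ω
Step 3 — Series combination: Z_total = R + C = 32.6 - j37.01 Ω = 49.32∠-48.6° Ω.
Step 4 — Source phasor: V = 20.1∠49.9° V = 12.95 + j15.37 V.
Step 5 — Ohm's law: I = V / Z_total = (12.95 + j15.37) / (32.6 - j37.01) = -0.06041 + j0.403 A.
Step 6 — Convert to polar: |I| = 0.4075 A, ∠I = 98.5°.

I = 0.4075∠98.5° A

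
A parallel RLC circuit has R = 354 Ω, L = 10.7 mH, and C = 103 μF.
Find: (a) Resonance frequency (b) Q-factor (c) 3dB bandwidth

Step 1 — Resonance: ω₀ = 1/√(LC) = 1/√(0.0107·0.000103) = 952.6 rad/s.
Step 2 — f₀ = ω₀/(2π) = 151.6 Hz.
Step 3 — Parallel Q: Q = R/(ω₀L) = 354/(952.6·0.0107) = 34.73.
Step 4 — Bandwidth: Δω = ω₀/Q = 27.43 rad/s; BW = Δω/(2π) = 4.365 Hz.

(a) f₀ = 151.6 Hz  (b) Q = 34.73  (c) BW = 4.365 Hz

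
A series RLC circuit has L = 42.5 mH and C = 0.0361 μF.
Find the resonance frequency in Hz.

Step 1 — Resonance condition Im(Z)=0 gives ω₀ = 1/√(LC).
Step 2 — ω₀ = 1/√(0.0425·3.61e-08) = 2.553e+04 rad/s.
Step 3 — f₀ = ω₀/(2π) = 4063 Hz.

f₀ = 4063 Hz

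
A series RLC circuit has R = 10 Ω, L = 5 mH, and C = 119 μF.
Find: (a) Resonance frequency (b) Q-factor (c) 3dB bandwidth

Step 1 — Resonance condition Im(Z)=0 gives ω₀ = 1/√(LC).
Step 2 — ω₀ = 1/√(0.005·0.000119) = 1296 rad/s.
Step 3 — f₀ = ω₀/(2π) = 206.3 Hz.
Step 4 — Series Q: Q = ω₀L/R = 1296·0.005/10 = 0.6482.
Step 5 — 3dB bandwidth: Δω = ω₀/Q = 2000 rad/s; BW = Δω/(2π) = 318.3 Hz.

(a) f₀ = 206.3 Hz  (b) Q = 0.6482  (c) BW = 318.3 Hz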